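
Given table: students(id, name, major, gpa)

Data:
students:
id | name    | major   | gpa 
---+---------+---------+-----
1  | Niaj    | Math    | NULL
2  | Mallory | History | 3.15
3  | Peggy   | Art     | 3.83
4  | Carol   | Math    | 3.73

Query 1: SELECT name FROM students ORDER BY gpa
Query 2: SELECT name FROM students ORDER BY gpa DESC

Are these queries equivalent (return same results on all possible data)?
No, not equivalent

Query 1 returns: [('Niaj',), ('Mallory',), ('Carol',), ('Peggy',)]
Query 2 returns: [('Peggy',), ('Carol',), ('Mallory',), ('Niaj',)]

Reason: ASC vs DESC gives opposite ordering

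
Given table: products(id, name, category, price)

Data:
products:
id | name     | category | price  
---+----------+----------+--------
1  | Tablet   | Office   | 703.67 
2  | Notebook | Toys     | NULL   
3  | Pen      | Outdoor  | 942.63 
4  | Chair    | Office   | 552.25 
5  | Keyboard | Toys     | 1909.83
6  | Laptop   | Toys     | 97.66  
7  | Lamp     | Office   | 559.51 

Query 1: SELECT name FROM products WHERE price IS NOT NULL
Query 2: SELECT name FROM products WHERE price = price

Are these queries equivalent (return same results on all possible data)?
Yes, equivalent

Both queries return: [('Chair',), ('Keyboard',), ('Lamp',), ('Laptop',), ('Pen',), ('Tablet',)]

Reason: IS NOT NULL vs self-equality (both exclude NULLs)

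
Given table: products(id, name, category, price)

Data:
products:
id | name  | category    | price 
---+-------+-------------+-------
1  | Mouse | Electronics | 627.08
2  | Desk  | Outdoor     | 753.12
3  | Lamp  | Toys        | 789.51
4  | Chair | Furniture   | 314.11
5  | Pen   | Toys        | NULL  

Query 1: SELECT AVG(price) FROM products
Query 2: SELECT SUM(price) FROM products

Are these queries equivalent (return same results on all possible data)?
No, not equivalent

Query 1 returns: [(620.955,)]
Query 2 returns: [(2483.82,)]

Reason: AVG vs SUM give different aggregate values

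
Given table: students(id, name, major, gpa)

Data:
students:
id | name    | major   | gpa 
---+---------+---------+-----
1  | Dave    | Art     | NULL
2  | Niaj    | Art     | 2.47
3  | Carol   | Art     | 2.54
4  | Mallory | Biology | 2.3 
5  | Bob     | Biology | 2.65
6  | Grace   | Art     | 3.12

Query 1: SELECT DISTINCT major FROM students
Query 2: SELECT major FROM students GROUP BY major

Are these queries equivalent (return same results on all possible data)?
Yes, equivalent

Both queries return: [('Art',), ('Biology',)]

Reason: Both get unique majors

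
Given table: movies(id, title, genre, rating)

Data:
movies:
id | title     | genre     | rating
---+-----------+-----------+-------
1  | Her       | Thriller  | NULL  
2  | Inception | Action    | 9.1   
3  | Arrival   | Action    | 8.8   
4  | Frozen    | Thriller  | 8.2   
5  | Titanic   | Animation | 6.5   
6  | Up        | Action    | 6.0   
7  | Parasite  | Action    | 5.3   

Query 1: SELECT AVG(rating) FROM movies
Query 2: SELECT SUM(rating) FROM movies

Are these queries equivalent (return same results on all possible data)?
No, not equivalent

Query 1 returns: [(7.316666666666666,)]
Query 2 returns: [(43.9,)]

Reason: AVG vs SUM give different aggregate values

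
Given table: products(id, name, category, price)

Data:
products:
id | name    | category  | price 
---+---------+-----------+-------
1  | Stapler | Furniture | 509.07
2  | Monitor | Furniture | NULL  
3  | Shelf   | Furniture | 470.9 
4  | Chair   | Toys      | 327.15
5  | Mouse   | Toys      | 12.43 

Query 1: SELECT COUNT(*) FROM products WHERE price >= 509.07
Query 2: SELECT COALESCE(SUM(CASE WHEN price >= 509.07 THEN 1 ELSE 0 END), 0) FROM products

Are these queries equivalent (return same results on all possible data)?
Yes, equivalent

Both queries return: [(1,)]

Reason: COUNT with WHERE vs conditional SUM (COALESCE handles empty-table NULL)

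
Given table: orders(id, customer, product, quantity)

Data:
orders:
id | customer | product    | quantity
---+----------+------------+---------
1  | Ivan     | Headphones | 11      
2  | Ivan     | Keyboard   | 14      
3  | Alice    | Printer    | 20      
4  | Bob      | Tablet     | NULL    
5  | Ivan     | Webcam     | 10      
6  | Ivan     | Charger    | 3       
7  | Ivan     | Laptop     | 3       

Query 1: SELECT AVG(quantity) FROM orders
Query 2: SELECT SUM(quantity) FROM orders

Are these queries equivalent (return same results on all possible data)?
No, not equivalent

Query 1 returns: [(10.166666666666666,)]
Query 2 returns: [(61,)]

Reason: AVG vs SUM give different aggregate values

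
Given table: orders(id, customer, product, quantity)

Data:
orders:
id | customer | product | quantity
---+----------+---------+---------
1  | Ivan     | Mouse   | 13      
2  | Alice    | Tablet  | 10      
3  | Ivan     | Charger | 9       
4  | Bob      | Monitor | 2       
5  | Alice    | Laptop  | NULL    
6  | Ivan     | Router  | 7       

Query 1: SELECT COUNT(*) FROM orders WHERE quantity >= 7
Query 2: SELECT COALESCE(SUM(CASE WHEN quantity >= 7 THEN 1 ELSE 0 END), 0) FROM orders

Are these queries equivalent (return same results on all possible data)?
Yes, equivalent

Both queries return: [(4,)]

Reason: COUNT with WHERE vs conditional SUM (COALESCE handles empty-table NULL)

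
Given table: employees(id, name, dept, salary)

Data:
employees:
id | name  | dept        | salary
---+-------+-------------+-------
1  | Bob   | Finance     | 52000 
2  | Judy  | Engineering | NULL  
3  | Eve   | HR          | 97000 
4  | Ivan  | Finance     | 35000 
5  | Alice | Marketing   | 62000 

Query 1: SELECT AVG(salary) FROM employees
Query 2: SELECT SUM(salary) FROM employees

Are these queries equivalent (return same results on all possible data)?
No, not equivalent

Query 1 returns: [(61500.0,)]
Query 2 returns: [(246000,)]

Reason: AVG vs SUM give different aggregate values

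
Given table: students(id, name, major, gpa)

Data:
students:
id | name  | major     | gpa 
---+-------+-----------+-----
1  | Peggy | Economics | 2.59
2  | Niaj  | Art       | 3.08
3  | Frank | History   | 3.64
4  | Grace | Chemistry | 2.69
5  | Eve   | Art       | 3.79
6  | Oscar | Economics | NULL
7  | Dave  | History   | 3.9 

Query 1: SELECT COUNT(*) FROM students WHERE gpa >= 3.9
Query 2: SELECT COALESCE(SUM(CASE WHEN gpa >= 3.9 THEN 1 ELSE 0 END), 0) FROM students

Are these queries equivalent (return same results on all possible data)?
Yes, equivalent

Both queries return: [(1,)]

Reason: COUNT with WHERE vs conditional SUM (COALESCE handles empty-table NULL)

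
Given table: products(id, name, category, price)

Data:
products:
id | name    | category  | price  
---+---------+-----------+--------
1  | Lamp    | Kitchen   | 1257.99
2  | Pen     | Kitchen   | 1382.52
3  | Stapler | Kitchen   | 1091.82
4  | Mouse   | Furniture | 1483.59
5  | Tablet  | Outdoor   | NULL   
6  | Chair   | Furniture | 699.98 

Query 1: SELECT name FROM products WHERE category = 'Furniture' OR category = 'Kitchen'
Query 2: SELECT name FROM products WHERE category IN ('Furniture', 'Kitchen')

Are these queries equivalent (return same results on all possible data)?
Yes, equivalent

Both queries return: [('Chair',), ('Lamp',), ('Mouse',), ('Pen',), ('Stapler',)]

Reason: OR vs IN are equivalent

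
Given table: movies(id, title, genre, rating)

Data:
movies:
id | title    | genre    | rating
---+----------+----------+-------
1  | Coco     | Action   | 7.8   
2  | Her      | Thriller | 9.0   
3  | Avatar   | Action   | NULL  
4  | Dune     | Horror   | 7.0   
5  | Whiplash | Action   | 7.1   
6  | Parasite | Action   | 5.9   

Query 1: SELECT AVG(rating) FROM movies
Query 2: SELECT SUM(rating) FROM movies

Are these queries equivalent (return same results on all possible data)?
No, not equivalent

Query 1 returns: [(7.359999999999999,)]
Query 2 returns: [(36.8,)]

Reason: AVG vs SUM give different aggregate values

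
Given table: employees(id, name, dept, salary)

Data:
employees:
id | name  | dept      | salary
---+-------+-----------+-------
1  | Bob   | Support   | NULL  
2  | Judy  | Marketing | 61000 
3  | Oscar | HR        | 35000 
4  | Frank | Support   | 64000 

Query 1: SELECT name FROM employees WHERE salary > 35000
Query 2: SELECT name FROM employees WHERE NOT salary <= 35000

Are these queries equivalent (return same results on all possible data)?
Yes, equivalent

Both queries return: [('Frank',), ('Judy',)]

Reason: Both filter salary > 35000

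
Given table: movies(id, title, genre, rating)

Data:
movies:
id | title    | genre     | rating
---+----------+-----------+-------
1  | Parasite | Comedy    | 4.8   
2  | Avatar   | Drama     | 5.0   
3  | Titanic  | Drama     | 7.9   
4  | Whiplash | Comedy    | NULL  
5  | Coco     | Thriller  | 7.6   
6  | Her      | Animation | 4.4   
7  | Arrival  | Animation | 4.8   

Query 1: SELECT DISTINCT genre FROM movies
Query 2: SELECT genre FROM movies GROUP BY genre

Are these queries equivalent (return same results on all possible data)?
Yes, equivalent

Both queries return: [('Animation',), ('Comedy',), ('Drama',), ('Thriller',)]

Reason: Both get unique genres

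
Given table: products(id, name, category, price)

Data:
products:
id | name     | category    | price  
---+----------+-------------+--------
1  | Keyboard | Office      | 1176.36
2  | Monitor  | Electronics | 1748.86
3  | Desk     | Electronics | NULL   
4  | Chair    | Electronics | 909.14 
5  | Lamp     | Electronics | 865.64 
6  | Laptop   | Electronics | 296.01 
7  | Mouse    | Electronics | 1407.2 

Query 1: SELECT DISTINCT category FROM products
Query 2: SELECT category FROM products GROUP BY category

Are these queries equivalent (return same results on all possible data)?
Yes, equivalent

Both queries return: [('Electronics',), ('Office',)]

Reason: Both get unique categorys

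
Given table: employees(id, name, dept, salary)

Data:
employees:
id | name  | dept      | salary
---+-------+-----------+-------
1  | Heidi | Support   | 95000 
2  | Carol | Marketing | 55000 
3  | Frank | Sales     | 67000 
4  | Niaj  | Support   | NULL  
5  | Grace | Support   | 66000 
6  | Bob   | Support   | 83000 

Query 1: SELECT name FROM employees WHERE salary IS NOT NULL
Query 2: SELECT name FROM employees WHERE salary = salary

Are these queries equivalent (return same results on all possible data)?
Yes, equivalent

Both queries return: [('Bob',), ('Carol',), ('Frank',), ('Grace',), ('Heidi',)]

Reason: IS NOT NULL vs self-equality (both exclude NULLs)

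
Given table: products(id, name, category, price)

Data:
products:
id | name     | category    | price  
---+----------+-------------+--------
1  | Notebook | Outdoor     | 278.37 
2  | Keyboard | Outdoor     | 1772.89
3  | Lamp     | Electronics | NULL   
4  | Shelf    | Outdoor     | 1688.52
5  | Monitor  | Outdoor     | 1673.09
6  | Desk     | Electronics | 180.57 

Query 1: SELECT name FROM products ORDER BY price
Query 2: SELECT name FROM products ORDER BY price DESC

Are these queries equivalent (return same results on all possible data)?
No, not equivalent

Query 1 returns: [('Lamp',), ('Desk',), ('Notebook',), ('Monitor',), ('Shelf',), ('Keyboard',)]
Query 2 returns: [('Keyboard',), ('Shelf',), ('Monitor',), ('Notebook',), ('Desk',), ('Lamp',)]

Reason: ASC vs DESC gives opposite ordering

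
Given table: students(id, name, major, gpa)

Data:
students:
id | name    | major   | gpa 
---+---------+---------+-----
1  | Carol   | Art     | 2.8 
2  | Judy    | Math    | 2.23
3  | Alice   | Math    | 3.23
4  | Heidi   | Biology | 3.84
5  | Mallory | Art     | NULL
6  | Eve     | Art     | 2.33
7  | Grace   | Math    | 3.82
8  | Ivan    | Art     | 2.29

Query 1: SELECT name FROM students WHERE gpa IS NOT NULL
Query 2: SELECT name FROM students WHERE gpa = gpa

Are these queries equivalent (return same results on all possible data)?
Yes, equivalent

Both queries return: [('Alice',), ('Carol',), ('Eve',), ('Grace',), ('Heidi',), ('Ivan',), ('Judy',)]

Reason: IS NOT NULL vs self-equality (both exclude NULLs)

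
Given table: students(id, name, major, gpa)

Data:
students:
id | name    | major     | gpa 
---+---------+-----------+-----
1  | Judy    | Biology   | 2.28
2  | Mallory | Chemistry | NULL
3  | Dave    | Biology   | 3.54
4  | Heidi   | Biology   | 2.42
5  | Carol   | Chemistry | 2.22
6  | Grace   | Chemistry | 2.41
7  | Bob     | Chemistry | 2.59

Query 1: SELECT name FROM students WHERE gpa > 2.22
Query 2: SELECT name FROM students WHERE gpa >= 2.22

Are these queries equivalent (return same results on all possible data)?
No, not equivalent

Query 1 returns: [('Judy',), ('Dave',), ('Heidi',), ('Grace',), ('Bob',)]
Query 2 returns: [('Judy',), ('Dave',), ('Heidi',), ('Carol',), ('Grace',), ('Bob',)]

Reason: > vs >= gives different results when gpa = 2.22 exists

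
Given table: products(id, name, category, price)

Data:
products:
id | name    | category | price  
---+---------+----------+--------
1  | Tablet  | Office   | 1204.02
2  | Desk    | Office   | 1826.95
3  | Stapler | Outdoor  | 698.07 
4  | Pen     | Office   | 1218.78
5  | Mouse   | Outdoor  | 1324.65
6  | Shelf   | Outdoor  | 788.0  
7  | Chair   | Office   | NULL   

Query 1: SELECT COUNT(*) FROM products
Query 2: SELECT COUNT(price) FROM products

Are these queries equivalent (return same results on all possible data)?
No, not equivalent

Query 1 returns: [(7,)]
Query 2 returns: [(6,)]

Reason: COUNT(*) includes NULLs, COUNT(column) excludes them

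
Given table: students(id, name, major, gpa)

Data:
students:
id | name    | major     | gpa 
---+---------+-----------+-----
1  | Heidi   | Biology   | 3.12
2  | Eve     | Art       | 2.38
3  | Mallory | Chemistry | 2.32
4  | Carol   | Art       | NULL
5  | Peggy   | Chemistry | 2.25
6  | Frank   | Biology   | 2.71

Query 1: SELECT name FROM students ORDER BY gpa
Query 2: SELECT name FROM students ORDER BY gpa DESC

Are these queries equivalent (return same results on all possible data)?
No, not equivalent

Query 1 returns: [('Carol',), ('Peggy',), ('Mallory',), ('Eve',), ('Frank',), ('Heidi',)]
Query 2 returns: [('Heidi',), ('Frank',), ('Eve',), ('Mallory',), ('Peggy',), ('Carol',)]

Reason: ASC vs DESC gives opposite ordering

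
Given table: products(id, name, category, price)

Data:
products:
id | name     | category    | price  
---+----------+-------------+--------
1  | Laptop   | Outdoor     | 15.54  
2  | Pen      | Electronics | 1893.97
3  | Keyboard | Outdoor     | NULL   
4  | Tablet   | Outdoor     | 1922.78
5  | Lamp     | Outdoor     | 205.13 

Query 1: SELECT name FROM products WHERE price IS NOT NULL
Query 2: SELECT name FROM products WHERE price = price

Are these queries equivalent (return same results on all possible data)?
Yes, equivalent

Both queries return: [('Lamp',), ('Laptop',), ('Pen',), ('Tablet',)]

Reason: IS NOT NULL vs self-equality (both exclude NULLs)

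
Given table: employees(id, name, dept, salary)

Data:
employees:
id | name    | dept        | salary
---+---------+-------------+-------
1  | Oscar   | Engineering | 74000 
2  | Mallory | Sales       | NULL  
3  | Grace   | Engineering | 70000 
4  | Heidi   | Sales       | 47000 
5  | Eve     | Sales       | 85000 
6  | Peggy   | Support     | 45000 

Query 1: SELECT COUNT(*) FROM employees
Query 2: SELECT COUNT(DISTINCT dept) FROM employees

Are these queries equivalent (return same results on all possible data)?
No, not equivalent

Query 1 returns: [(6,)]
Query 2 returns: [(3,)]

Reason: COUNT(*) counts rows, COUNT(DISTINCT dept) counts unique depts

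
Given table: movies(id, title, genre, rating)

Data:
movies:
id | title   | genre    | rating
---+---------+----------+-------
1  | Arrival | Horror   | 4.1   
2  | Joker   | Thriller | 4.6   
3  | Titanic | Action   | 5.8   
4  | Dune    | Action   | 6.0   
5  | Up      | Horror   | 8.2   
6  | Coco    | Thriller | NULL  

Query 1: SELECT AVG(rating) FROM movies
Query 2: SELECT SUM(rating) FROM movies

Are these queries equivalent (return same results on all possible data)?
No, not equivalent

Query 1 returns: [(5.74,)]
Query 2 returns: [(28.7,)]

Reason: AVG vs SUM give different aggregate values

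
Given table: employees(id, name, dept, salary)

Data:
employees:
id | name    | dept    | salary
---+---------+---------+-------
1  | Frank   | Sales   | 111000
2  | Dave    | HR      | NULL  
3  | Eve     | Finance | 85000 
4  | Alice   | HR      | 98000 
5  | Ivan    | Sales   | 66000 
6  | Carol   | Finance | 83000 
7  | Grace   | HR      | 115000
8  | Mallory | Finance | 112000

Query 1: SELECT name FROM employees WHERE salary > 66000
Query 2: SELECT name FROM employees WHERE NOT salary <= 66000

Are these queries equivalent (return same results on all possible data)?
Yes, equivalent

Both queries return: [('Alice',), ('Carol',), ('Eve',), ('Frank',), ('Grace',), ('Mallory',)]

Reason: Both filter salary > 66000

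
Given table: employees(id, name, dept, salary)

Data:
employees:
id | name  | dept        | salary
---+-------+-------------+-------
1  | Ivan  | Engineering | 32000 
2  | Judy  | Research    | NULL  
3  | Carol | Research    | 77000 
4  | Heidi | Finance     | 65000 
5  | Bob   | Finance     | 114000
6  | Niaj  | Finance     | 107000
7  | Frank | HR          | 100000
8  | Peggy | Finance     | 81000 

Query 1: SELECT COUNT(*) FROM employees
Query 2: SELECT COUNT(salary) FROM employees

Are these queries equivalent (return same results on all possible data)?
No, not equivalent

Query 1 returns: [(8,)]
Query 2 returns: [(7,)]

Reason: COUNT(*) includes NULLs, COUNT(column) excludes them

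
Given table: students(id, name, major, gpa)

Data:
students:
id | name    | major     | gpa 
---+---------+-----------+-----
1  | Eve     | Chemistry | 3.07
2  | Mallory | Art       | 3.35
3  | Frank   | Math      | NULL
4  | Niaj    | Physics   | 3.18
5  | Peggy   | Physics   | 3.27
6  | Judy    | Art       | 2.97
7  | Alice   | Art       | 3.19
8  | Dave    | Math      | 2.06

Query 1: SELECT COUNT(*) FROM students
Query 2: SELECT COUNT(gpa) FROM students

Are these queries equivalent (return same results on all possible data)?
No, not equivalent

Query 1 returns: [(8,)]
Query 2 returns: [(7,)]

Reason: COUNT(*) includes NULLs, COUNT(column) excludes them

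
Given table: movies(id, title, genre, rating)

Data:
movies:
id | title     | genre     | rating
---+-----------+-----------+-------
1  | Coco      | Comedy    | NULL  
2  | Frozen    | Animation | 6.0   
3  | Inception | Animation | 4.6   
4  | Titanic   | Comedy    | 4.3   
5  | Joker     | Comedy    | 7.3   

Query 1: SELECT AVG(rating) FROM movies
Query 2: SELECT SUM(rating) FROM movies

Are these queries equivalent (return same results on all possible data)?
No, not equivalent

Query 1 returns: [(5.55,)]
Query 2 returns: [(22.2,)]

Reason: AVG vs SUM give different aggregate values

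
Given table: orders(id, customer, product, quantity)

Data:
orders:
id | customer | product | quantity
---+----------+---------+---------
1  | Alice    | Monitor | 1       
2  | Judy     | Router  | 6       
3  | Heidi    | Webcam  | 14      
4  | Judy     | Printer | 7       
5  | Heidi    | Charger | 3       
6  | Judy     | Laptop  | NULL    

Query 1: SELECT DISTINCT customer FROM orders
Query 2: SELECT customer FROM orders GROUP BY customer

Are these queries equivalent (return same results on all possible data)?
Yes, equivalent

Both queries return: [('Alice',), ('Heidi',), ('Judy',)]

Reason: Both get unique customers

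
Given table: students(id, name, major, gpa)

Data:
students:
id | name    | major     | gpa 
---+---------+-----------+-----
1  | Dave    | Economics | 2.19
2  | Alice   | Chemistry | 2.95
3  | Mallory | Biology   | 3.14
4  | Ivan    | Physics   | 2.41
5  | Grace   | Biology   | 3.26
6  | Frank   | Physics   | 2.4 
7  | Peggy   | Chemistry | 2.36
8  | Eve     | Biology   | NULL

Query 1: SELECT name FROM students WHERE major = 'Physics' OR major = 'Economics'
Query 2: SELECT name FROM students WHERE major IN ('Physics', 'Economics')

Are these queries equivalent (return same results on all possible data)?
Yes, equivalent

Both queries return: [('Dave',), ('Frank',), ('Ivan',)]

Reason: OR vs IN are equivalent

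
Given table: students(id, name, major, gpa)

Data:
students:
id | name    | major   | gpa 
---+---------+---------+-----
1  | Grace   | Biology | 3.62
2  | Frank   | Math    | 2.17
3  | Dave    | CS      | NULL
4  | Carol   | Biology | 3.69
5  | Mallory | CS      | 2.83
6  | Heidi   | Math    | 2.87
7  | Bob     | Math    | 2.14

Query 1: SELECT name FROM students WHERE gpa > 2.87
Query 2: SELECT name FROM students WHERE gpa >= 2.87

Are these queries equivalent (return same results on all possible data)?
No, not equivalent

Query 1 returns: [('Grace',), ('Carol',)]
Query 2 returns: [('Grace',), ('Carol',), ('Heidi',)]

Reason: > vs >= gives different results when gpa = 2.87 exists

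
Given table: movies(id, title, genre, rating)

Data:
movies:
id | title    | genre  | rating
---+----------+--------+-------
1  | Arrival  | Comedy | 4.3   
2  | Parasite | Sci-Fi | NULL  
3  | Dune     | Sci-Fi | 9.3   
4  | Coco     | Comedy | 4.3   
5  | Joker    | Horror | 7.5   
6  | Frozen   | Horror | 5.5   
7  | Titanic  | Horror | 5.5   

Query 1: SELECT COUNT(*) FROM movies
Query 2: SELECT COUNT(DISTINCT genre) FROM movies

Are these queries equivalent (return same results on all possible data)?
No, not equivalent

Query 1 returns: [(7,)]
Query 2 returns: [(3,)]

Reason: COUNT(*) counts rows, COUNT(DISTINCT genre) counts unique genres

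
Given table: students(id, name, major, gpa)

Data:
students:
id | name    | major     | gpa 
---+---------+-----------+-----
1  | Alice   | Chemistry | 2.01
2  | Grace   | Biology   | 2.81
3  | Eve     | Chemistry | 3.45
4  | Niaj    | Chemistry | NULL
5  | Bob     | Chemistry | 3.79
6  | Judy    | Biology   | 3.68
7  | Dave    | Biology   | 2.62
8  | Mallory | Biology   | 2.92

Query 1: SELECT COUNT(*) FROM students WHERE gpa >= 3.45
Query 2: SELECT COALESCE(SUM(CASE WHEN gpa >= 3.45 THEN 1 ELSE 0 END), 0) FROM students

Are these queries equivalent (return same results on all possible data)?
Yes, equivalent

Both queries return: [(3,)]

Reason: COUNT with WHERE vs conditional SUM (COALESCE handles empty-table NULL)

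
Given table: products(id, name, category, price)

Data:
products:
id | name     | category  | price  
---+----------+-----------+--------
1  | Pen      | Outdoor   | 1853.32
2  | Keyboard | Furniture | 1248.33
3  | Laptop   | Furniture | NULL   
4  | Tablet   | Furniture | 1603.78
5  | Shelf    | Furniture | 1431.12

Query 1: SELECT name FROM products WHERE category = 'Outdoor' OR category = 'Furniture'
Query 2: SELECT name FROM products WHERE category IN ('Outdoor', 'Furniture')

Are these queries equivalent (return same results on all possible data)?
Yes, equivalent

Both queries return: [('Keyboard',), ('Laptop',), ('Pen',), ('Shelf',), ('Tablet',)]

Reason: OR vs IN are equivalent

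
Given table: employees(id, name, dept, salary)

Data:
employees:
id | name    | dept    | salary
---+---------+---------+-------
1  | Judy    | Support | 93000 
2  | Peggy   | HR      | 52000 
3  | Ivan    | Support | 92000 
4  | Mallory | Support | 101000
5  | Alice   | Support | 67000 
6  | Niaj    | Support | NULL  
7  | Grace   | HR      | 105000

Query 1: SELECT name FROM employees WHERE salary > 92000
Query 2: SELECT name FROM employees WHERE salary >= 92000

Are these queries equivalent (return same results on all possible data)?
No, not equivalent

Query 1 returns: [('Judy',), ('Mallory',), ('Grace',)]
Query 2 returns: [('Judy',), ('Ivan',), ('Mallory',), ('Grace',)]

Reason: > vs >= gives different results when salary = 92000 exists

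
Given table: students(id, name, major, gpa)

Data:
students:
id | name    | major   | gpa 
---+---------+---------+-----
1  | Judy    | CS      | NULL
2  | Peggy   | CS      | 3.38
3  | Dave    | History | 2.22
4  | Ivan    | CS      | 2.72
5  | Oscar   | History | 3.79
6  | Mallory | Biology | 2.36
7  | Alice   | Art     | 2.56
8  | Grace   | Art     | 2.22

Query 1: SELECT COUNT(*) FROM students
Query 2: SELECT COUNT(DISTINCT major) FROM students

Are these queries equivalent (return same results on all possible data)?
No, not equivalent

Query 1 returns: [(8,)]
Query 2 returns: [(4,)]

Reason: COUNT(*) counts rows, COUNT(DISTINCT major) counts unique majors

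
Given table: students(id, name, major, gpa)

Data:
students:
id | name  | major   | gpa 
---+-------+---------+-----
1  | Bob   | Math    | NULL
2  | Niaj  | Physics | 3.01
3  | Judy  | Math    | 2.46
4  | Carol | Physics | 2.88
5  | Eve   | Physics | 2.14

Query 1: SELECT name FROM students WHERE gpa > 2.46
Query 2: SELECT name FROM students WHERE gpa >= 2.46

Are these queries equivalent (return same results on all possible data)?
No, not equivalent

Query 1 returns: [('Niaj',), ('Carol',)]
Query 2 returns: [('Niaj',), ('Judy',), ('Carol',)]

Reason: > vs >= gives different results when gpa = 2.46 exists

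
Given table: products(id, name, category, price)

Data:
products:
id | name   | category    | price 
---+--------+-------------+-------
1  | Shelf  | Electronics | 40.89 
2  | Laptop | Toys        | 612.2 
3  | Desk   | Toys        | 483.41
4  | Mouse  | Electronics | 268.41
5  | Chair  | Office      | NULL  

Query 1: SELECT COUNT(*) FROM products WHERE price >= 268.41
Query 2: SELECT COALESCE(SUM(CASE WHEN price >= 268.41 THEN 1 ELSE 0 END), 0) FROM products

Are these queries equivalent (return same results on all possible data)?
Yes, equivalent

Both queries return: [(3,)]

Reason: COUNT with WHERE vs conditional SUM (COALESCE handles empty-table NULL)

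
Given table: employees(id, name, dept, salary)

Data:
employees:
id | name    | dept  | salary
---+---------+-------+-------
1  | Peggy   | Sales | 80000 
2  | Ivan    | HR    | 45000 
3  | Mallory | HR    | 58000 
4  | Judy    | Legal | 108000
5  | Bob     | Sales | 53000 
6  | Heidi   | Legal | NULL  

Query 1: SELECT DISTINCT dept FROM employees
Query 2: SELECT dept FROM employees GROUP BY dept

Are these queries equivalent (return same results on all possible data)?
Yes, equivalent

Both queries return: [('HR',), ('Legal',), ('Sales',)]

Reason: Both get unique depts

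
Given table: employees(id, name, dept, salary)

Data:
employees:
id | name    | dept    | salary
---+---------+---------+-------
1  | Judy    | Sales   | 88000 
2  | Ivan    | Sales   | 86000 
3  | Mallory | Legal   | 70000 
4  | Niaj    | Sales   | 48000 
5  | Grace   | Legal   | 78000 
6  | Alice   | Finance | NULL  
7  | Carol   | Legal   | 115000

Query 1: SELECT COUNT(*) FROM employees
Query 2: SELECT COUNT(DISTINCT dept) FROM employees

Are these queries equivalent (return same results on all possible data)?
No, not equivalent

Query 1 returns: [(7,)]
Query 2 returns: [(3,)]

Reason: COUNT(*) counts rows, COUNT(DISTINCT dept) counts unique depts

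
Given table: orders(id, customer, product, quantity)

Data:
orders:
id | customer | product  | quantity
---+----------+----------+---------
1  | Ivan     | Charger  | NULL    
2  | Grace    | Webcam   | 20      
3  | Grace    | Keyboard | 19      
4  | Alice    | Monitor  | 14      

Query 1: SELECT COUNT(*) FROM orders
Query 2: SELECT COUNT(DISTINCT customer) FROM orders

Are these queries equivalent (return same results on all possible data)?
No, not equivalent

Query 1 returns: [(4,)]
Query 2 returns: [(3,)]

Reason: COUNT(*) counts rows, COUNT(DISTINCT customer) counts unique customers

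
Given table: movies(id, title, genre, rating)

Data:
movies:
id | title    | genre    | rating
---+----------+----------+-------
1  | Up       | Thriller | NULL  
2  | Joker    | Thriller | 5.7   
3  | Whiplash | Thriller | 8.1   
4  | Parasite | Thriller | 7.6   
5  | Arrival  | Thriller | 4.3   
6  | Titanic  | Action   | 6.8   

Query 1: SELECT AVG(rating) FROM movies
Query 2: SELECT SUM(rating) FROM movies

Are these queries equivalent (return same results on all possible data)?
No, not equivalent

Query 1 returns: [(6.5,)]
Query 2 returns: [(32.5,)]

Reason: AVG vs SUM give different aggregate values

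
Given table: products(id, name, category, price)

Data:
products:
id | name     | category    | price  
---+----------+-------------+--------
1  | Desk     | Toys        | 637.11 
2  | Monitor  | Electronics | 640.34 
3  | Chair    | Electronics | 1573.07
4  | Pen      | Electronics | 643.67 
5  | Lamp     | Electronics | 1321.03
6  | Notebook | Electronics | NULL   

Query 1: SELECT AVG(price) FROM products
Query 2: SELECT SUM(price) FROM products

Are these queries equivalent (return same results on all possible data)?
No, not equivalent

Query 1 returns: [(963.0440000000001,)]
Query 2 returns: [(4815.22,)]

Reason: AVG vs SUM give different aggregate values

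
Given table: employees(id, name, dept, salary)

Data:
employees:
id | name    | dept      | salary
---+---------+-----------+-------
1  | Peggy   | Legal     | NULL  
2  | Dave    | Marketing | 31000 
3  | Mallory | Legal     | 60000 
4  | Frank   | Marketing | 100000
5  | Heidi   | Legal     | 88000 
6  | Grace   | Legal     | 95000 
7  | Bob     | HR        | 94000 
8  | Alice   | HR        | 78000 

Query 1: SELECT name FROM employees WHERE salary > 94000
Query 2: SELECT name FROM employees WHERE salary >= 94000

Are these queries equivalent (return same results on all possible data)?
No, not equivalent

Query 1 returns: [('Frank',), ('Grace',)]
Query 2 returns: [('Frank',), ('Grace',), ('Bob',)]

Reason: > vs >= gives different results when salary = 94000 exists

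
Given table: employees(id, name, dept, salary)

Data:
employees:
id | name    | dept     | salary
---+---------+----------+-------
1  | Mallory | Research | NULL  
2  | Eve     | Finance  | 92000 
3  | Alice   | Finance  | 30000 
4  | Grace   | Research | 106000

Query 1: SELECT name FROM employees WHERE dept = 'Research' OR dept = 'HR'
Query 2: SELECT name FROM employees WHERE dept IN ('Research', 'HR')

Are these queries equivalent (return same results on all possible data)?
Yes, equivalent

Both queries return: [('Grace',), ('Mallory',)]

Reason: OR vs IN are equivalent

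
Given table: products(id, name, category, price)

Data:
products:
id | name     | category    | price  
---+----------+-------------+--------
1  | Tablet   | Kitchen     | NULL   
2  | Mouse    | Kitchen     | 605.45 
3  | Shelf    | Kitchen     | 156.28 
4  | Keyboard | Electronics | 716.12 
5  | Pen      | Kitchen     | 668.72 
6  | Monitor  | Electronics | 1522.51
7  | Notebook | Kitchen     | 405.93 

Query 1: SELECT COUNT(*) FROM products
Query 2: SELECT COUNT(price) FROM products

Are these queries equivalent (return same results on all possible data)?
No, not equivalent

Query 1 returns: [(7,)]
Query 2 returns: [(6,)]

Reason: COUNT(*) includes NULLs, COUNT(column) excludes them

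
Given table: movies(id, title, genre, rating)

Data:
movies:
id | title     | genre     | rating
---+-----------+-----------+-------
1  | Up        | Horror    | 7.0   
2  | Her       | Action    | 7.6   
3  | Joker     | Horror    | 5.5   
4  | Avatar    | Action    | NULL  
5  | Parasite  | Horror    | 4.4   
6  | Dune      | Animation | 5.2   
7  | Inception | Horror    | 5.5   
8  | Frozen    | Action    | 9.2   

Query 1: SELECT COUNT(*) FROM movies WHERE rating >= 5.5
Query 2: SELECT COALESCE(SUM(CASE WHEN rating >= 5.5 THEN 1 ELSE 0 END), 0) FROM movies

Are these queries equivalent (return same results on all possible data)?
Yes, equivalent

Both queries return: [(5,)]

Reason: COUNT with WHERE vs conditional SUM (COALESCE handles empty-table NULL)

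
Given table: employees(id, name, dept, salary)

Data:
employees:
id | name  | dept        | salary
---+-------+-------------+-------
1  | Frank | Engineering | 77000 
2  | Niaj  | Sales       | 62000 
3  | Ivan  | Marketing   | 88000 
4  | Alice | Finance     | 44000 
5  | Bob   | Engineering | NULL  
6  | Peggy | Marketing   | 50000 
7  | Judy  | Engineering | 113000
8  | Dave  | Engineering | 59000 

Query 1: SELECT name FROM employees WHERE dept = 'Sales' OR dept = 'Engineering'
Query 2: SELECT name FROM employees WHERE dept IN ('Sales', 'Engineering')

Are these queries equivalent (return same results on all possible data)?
Yes, equivalent

Both queries return: [('Bob',), ('Dave',), ('Frank',), ('Judy',), ('Niaj',)]

Reason: OR vs IN are equivalent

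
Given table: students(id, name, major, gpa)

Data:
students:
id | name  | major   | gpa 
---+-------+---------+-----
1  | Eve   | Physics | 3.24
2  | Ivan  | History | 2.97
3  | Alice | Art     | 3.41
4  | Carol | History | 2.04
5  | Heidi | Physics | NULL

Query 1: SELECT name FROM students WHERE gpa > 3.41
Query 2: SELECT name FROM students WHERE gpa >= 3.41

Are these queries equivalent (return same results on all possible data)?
No, not equivalent

Query 1 returns: []
Query 2 returns: [('Alice',)]

Reason: > vs >= gives different results when gpa = 3.41 exists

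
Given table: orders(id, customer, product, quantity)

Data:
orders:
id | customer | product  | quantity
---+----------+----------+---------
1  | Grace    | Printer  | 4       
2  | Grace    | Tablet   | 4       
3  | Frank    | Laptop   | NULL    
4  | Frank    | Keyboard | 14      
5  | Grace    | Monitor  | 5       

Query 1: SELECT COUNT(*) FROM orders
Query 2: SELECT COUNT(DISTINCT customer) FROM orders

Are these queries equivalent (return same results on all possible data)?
No, not equivalent

Query 1 returns: [(5,)]
Query 2 returns: [(2,)]

Reason: COUNT(*) counts rows, COUNT(DISTINCT customer) counts unique customers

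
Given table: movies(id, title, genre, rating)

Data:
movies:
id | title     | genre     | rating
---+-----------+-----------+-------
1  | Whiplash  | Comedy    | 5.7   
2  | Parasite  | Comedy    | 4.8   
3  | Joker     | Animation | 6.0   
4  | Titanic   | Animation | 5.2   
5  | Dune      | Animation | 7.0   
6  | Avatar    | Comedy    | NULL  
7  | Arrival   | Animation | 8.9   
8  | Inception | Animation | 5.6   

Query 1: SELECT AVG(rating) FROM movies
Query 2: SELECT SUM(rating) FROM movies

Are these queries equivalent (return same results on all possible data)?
No, not equivalent

Query 1 returns: [(6.171428571428572,)]
Query 2 returns: [(43.2,)]

Reason: AVG vs SUM give different aggregate values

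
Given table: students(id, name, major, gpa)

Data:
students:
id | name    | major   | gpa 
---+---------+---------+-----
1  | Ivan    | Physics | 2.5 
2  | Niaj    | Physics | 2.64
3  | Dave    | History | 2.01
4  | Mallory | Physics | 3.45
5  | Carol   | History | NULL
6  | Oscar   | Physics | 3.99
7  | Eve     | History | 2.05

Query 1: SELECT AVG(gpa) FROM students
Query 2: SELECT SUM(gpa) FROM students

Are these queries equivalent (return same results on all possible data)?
No, not equivalent

Query 1 returns: [(2.7733333333333334,)]
Query 2 returns: [(16.64,)]

Reason: AVG vs SUM give different aggregate values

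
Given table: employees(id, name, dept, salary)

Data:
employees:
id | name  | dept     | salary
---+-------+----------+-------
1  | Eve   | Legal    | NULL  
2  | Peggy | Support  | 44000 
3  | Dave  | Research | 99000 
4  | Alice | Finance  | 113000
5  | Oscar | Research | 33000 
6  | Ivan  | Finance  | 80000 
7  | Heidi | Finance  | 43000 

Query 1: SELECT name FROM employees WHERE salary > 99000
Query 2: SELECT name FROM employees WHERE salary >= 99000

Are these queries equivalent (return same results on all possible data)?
No, not equivalent

Query 1 returns: [('Alice',)]
Query 2 returns: [('Dave',), ('Alice',)]

Reason: > vs >= gives different results when salary = 99000 exists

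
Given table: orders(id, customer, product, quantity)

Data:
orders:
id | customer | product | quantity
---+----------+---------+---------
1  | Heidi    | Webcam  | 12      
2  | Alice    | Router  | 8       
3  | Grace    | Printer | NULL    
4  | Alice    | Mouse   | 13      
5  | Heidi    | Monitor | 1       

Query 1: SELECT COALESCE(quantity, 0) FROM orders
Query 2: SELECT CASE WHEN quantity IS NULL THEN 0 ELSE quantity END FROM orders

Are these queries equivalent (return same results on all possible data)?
Yes, equivalent

Both queries return: [(0,), (1,), (8,), (12,), (13,)]

Reason: COALESCE vs CASE for NULL handling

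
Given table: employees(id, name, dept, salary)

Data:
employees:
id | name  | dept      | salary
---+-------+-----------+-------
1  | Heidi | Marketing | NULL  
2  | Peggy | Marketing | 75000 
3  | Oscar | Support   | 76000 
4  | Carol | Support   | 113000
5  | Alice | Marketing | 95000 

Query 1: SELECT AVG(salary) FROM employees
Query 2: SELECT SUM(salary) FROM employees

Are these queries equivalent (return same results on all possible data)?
No, not equivalent

Query 1 returns: [(89750.0,)]
Query 2 returns: [(359000,)]

Reason: AVG vs SUM give different aggregate values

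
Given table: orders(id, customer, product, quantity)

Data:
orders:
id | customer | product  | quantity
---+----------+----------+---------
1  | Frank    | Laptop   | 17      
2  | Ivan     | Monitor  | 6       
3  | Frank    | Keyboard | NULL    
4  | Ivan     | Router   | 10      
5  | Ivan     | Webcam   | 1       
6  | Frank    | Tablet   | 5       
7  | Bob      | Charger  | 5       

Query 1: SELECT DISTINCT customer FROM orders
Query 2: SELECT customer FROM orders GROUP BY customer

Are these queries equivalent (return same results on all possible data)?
Yes, equivalent

Both queries return: [('Bob',), ('Frank',), ('Ivan',)]

Reason: Both get unique customers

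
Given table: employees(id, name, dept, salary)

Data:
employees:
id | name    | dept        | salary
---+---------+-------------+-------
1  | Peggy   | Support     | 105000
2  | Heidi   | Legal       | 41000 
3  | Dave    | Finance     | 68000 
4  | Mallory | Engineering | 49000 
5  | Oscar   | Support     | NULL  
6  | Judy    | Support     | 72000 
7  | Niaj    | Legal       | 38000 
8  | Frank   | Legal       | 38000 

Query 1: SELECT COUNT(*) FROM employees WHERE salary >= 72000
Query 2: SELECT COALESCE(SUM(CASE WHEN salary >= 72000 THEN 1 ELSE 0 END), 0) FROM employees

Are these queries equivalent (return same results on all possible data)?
Yes, equivalent

Both queries return: [(2,)]

Reason: COUNT with WHERE vs conditional SUM (COALESCE handles empty-table NULL)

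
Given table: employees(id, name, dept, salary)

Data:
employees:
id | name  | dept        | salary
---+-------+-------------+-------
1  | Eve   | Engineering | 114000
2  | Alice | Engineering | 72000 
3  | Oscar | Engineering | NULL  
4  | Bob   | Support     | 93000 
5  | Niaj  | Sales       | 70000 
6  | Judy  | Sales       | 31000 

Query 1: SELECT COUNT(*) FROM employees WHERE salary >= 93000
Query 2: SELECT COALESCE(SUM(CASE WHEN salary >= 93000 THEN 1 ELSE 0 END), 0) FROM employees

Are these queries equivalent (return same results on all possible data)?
Yes, equivalent

Both queries return: [(2,)]

Reason: COUNT with WHERE vs conditional SUM (COALESCE handles empty-table NULL)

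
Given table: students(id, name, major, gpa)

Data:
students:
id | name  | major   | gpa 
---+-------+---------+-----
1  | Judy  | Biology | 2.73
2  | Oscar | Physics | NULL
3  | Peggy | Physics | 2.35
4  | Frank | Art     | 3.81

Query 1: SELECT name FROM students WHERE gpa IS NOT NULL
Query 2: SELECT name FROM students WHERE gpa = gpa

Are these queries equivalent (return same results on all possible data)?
Yes, equivalent

Both queries return: [('Frank',), ('Judy',), ('Peggy',)]

Reason: IS NOT NULL vs self-equality (both exclude NULLs)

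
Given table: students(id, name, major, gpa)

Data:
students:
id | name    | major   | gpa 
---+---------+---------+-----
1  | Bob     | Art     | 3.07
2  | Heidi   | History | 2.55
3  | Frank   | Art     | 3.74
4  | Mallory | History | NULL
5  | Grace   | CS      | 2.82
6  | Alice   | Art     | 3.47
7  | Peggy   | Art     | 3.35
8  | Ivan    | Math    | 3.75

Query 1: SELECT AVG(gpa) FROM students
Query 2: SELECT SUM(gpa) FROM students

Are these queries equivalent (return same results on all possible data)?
No, not equivalent

Query 1 returns: [(3.25,)]
Query 2 returns: [(22.75,)]

Reason: AVG vs SUM give different aggregate values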